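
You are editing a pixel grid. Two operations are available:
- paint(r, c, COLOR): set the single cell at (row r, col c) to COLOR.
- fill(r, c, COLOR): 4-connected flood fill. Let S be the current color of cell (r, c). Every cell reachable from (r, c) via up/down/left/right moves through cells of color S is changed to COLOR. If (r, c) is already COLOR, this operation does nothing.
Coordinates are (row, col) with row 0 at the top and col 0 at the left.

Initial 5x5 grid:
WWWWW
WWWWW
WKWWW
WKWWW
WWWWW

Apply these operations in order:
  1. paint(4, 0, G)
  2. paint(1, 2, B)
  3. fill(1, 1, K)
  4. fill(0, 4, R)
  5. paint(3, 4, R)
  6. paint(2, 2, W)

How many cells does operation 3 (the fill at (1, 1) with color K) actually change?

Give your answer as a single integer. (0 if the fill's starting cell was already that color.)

Answer: 21

Derivation:
After op 1 paint(4,0,G):
WWWWW
WWWWW
WKWWW
WKWWW
GWWWW
After op 2 paint(1,2,B):
WWWWW
WWBWW
WKWWW
WKWWW
GWWWW
After op 3 fill(1,1,K) [21 cells changed]:
KKKKK
KKBKK
KKKKK
KKKKK
GKKKK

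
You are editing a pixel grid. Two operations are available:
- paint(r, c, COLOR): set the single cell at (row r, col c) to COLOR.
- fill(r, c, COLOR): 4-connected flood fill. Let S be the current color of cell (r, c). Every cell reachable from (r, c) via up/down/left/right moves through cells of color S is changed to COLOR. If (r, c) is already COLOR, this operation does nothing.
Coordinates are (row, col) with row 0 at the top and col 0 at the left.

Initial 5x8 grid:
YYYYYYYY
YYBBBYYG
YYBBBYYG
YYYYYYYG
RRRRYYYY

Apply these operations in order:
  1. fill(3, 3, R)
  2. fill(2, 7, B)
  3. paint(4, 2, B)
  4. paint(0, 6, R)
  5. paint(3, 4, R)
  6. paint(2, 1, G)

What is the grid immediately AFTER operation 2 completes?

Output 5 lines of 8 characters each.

Answer: RRRRRRRR
RRBBBRRB
RRBBBRRB
RRRRRRRB
RRRRRRRR

Derivation:
After op 1 fill(3,3,R) [27 cells changed]:
RRRRRRRR
RRBBBRRG
RRBBBRRG
RRRRRRRG
RRRRRRRR
After op 2 fill(2,7,B) [3 cells changed]:
RRRRRRRR
RRBBBRRB
RRBBBRRB
RRRRRRRB
RRRRRRRR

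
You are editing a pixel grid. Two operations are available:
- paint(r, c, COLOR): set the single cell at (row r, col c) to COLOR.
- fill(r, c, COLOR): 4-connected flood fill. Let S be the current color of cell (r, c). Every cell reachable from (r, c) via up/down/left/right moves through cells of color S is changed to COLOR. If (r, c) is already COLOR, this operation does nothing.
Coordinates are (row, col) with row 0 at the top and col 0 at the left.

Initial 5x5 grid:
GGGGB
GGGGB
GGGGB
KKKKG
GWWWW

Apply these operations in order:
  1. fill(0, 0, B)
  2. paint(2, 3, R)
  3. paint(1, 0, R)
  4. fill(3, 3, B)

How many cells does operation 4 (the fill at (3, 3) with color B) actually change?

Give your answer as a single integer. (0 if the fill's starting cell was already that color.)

Answer: 4

Derivation:
After op 1 fill(0,0,B) [12 cells changed]:
BBBBB
BBBBB
BBBBB
KKKKG
GWWWW
After op 2 paint(2,3,R):
BBBBB
BBBBB
BBBRB
KKKKG
GWWWW
After op 3 paint(1,0,R):
BBBBB
RBBBB
BBBRB
KKKKG
GWWWW
After op 4 fill(3,3,B) [4 cells changed]:
BBBBB
RBBBB
BBBRB
BBBBG
GWWWW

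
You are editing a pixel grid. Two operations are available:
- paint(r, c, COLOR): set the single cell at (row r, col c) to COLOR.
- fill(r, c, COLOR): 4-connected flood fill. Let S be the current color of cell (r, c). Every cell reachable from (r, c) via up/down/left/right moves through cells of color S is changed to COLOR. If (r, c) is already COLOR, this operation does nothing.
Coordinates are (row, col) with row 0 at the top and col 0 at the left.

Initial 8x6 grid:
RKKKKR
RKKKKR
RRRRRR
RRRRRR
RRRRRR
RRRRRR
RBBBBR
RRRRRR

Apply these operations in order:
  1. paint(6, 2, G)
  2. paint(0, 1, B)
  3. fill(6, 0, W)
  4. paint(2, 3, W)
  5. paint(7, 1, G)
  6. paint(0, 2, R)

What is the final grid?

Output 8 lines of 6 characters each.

Answer: WBRKKW
WKKKKW
WWWWWW
WWWWWW
WWWWWW
WWWWWW
WBGBBW
WGWWWW

Derivation:
After op 1 paint(6,2,G):
RKKKKR
RKKKKR
RRRRRR
RRRRRR
RRRRRR
RRRRRR
RBGBBR
RRRRRR
After op 2 paint(0,1,B):
RBKKKR
RKKKKR
RRRRRR
RRRRRR
RRRRRR
RRRRRR
RBGBBR
RRRRRR
After op 3 fill(6,0,W) [36 cells changed]:
WBKKKW
WKKKKW
WWWWWW
WWWWWW
WWWWWW
WWWWWW
WBGBBW
WWWWWW
After op 4 paint(2,3,W):
WBKKKW
WKKKKW
WWWWWW
WWWWWW
WWWWWW
WWWWWW
WBGBBW
WWWWWW
After op 5 paint(7,1,G):
WBKKKW
WKKKKW
WWWWWW
WWWWWW
WWWWWW
WWWWWW
WBGBBW
WGWWWW
After op 6 paint(0,2,R):
WBRKKW
WKKKKW
WWWWWW
WWWWWW
WWWWWW
WWWWWW
WBGBBW
WGWWWW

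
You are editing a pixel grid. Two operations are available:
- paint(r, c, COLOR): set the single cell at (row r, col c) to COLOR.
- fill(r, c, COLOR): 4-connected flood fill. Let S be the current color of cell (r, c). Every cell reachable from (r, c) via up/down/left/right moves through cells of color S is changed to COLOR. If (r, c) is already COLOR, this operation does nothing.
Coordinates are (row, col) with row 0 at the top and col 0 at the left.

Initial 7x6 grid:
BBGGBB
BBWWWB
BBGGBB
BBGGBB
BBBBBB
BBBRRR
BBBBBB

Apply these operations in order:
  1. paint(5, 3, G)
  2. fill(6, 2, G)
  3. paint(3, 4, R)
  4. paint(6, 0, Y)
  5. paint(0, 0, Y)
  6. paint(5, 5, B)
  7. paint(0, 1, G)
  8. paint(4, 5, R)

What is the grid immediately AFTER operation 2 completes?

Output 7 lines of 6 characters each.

Answer: GGGGGG
GGWWWG
GGGGGG
GGGGGG
GGGGGG
GGGGRR
GGGGGG

Derivation:
After op 1 paint(5,3,G):
BBGGBB
BBWWWB
BBGGBB
BBGGBB
BBBBBB
BBBGRR
BBBBBB
After op 2 fill(6,2,G) [30 cells changed]:
GGGGGG
GGWWWG
GGGGGG
GGGGGG
GGGGGG
GGGGRR
GGGGGG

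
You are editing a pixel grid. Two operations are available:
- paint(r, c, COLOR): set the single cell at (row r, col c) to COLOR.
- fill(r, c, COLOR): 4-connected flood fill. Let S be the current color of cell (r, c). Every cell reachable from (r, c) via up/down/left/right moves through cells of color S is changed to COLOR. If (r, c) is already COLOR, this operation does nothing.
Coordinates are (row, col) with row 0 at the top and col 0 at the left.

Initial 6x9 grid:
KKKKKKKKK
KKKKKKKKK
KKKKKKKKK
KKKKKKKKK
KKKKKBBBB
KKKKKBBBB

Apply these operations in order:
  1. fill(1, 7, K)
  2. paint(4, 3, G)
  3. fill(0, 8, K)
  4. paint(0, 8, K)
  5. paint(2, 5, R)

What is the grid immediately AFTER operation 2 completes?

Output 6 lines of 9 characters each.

Answer: KKKKKKKKK
KKKKKKKKK
KKKKKKKKK
KKKKKKKKK
KKKGKBBBB
KKKKKBBBB

Derivation:
After op 1 fill(1,7,K) [0 cells changed]:
KKKKKKKKK
KKKKKKKKK
KKKKKKKKK
KKKKKKKKK
KKKKKBBBB
KKKKKBBBB
After op 2 paint(4,3,G):
KKKKKKKKK
KKKKKKKKK
KKKKKKKKK
KKKKKKKKK
KKKGKBBBB
KKKKKBBBB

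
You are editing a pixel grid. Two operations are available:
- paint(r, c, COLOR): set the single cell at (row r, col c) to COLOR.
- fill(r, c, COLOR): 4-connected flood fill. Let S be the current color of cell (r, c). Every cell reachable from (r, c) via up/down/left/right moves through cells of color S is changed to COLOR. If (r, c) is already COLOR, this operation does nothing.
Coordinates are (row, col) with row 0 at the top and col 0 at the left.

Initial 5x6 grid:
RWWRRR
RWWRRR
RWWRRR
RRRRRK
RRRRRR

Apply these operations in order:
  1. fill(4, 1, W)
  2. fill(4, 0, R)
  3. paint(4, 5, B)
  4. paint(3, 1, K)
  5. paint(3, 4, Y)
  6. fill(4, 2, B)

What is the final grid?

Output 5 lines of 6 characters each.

After op 1 fill(4,1,W) [23 cells changed]:
WWWWWW
WWWWWW
WWWWWW
WWWWWK
WWWWWW
After op 2 fill(4,0,R) [29 cells changed]:
RRRRRR
RRRRRR
RRRRRR
RRRRRK
RRRRRR
After op 3 paint(4,5,B):
RRRRRR
RRRRRR
RRRRRR
RRRRRK
RRRRRB
After op 4 paint(3,1,K):
RRRRRR
RRRRRR
RRRRRR
RKRRRK
RRRRRB
After op 5 paint(3,4,Y):
RRRRRR
RRRRRR
RRRRRR
RKRRYK
RRRRRB
After op 6 fill(4,2,B) [26 cells changed]:
BBBBBB
BBBBBB
BBBBBB
BKBBYK
BBBBBB

Answer: BBBBBB
BBBBBB
BBBBBB
BKBBYK
BBBBBB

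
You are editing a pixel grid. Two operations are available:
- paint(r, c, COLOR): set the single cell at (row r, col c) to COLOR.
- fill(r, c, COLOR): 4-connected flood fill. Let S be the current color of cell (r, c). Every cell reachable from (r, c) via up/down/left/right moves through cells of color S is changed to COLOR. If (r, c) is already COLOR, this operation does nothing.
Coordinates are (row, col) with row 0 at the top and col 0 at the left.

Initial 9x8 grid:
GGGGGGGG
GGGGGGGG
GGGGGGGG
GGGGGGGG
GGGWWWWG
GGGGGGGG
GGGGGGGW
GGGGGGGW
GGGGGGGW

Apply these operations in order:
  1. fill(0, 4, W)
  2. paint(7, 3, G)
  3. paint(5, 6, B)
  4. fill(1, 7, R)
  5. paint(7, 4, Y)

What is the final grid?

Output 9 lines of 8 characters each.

After op 1 fill(0,4,W) [65 cells changed]:
WWWWWWWW
WWWWWWWW
WWWWWWWW
WWWWWWWW
WWWWWWWW
WWWWWWWW
WWWWWWWW
WWWWWWWW
WWWWWWWW
After op 2 paint(7,3,G):
WWWWWWWW
WWWWWWWW
WWWWWWWW
WWWWWWWW
WWWWWWWW
WWWWWWWW
WWWWWWWW
WWWGWWWW
WWWWWWWW
After op 3 paint(5,6,B):
WWWWWWWW
WWWWWWWW
WWWWWWWW
WWWWWWWW
WWWWWWWW
WWWWWWBW
WWWWWWWW
WWWGWWWW
WWWWWWWW
After op 4 fill(1,7,R) [70 cells changed]:
RRRRRRRR
RRRRRRRR
RRRRRRRR
RRRRRRRR
RRRRRRRR
RRRRRRBR
RRRRRRRR
RRRGRRRR
RRRRRRRR
After op 5 paint(7,4,Y):
RRRRRRRR
RRRRRRRR
RRRRRRRR
RRRRRRRR
RRRRRRRR
RRRRRRBR
RRRRRRRR
RRRGYRRR
RRRRRRRR

Answer: RRRRRRRR
RRRRRRRR
RRRRRRRR
RRRRRRRR
RRRRRRRR
RRRRRRBR
RRRRRRRR
RRRGYRRR
RRRRRRRR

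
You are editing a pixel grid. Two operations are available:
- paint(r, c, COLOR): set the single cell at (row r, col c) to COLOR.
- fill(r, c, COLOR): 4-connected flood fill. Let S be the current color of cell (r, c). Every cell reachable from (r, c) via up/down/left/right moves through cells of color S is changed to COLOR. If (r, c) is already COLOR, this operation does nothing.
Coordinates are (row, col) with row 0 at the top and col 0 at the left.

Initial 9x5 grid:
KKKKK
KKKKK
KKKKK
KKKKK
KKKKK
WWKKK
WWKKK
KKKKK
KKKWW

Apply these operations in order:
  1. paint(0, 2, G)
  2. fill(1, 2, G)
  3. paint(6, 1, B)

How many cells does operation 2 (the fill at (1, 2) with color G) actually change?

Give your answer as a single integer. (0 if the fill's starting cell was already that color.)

Answer: 38

Derivation:
After op 1 paint(0,2,G):
KKGKK
KKKKK
KKKKK
KKKKK
KKKKK
WWKKK
WWKKK
KKKKK
KKKWW
After op 2 fill(1,2,G) [38 cells changed]:
GGGGG
GGGGG
GGGGG
GGGGG
GGGGG
WWGGG
WWGGG
GGGGG
GGGWW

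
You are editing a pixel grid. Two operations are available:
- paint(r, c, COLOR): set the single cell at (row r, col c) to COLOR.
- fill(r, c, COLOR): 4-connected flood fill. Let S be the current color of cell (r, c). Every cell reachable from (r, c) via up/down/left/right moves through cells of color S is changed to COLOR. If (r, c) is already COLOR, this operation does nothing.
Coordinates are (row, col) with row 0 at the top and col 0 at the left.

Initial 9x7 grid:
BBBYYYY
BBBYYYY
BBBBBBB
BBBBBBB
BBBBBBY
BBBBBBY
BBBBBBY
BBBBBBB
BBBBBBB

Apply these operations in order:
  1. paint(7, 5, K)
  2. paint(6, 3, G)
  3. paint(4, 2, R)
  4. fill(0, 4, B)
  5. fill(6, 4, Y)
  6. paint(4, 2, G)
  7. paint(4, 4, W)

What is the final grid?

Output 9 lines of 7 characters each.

After op 1 paint(7,5,K):
BBBYYYY
BBBYYYY
BBBBBBB
BBBBBBB
BBBBBBY
BBBBBBY
BBBBBBY
BBBBBKB
BBBBBBB
After op 2 paint(6,3,G):
BBBYYYY
BBBYYYY
BBBBBBB
BBBBBBB
BBBBBBY
BBBBBBY
BBBGBBY
BBBBBKB
BBBBBBB
After op 3 paint(4,2,R):
BBBYYYY
BBBYYYY
BBBBBBB
BBBBBBB
BBRBBBY
BBBBBBY
BBBGBBY
BBBBBKB
BBBBBBB
After op 4 fill(0,4,B) [8 cells changed]:
BBBBBBB
BBBBBBB
BBBBBBB
BBBBBBB
BBRBBBY
BBBBBBY
BBBGBBY
BBBBBKB
BBBBBBB
After op 5 fill(6,4,Y) [57 cells changed]:
YYYYYYY
YYYYYYY
YYYYYYY
YYYYYYY
YYRYYYY
YYYYYYY
YYYGYYY
YYYYYKY
YYYYYYY
After op 6 paint(4,2,G):
YYYYYYY
YYYYYYY
YYYYYYY
YYYYYYY
YYGYYYY
YYYYYYY
YYYGYYY
YYYYYKY
YYYYYYY
After op 7 paint(4,4,W):
YYYYYYY
YYYYYYY
YYYYYYY
YYYYYYY
YYGYWYY
YYYYYYY
YYYGYYY
YYYYYKY
YYYYYYY

Answer: YYYYYYY
YYYYYYY
YYYYYYY
YYYYYYY
YYGYWYY
YYYYYYY
YYYGYYY
YYYYYKY
YYYYYYY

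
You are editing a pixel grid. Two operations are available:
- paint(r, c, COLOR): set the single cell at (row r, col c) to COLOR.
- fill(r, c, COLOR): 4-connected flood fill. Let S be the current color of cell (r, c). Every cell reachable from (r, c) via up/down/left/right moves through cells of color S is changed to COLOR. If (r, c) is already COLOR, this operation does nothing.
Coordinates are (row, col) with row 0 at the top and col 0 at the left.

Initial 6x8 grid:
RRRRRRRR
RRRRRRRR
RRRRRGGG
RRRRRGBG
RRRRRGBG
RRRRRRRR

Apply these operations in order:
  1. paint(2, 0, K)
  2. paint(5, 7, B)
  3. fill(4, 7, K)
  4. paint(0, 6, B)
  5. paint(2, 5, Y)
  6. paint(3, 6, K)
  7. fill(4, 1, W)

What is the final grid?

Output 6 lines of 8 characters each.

After op 1 paint(2,0,K):
RRRRRRRR
RRRRRRRR
KRRRRGGG
RRRRRGBG
RRRRRGBG
RRRRRRRR
After op 2 paint(5,7,B):
RRRRRRRR
RRRRRRRR
KRRRRGGG
RRRRRGBG
RRRRRGBG
RRRRRRRB
After op 3 fill(4,7,K) [7 cells changed]:
RRRRRRRR
RRRRRRRR
KRRRRKKK
RRRRRKBK
RRRRRKBK
RRRRRRRB
After op 4 paint(0,6,B):
RRRRRRBR
RRRRRRRR
KRRRRKKK
RRRRRKBK
RRRRRKBK
RRRRRRRB
After op 5 paint(2,5,Y):
RRRRRRBR
RRRRRRRR
KRRRRYKK
RRRRRKBK
RRRRRKBK
RRRRRRRB
After op 6 paint(3,6,K):
RRRRRRBR
RRRRRRRR
KRRRRYKK
RRRRRKKK
RRRRRKBK
RRRRRRRB
After op 7 fill(4,1,W) [36 cells changed]:
WWWWWWBW
WWWWWWWW
KWWWWYKK
WWWWWKKK
WWWWWKBK
WWWWWWWB

Answer: WWWWWWBW
WWWWWWWW
KWWWWYKK
WWWWWKKK
WWWWWKBK
WWWWWWWB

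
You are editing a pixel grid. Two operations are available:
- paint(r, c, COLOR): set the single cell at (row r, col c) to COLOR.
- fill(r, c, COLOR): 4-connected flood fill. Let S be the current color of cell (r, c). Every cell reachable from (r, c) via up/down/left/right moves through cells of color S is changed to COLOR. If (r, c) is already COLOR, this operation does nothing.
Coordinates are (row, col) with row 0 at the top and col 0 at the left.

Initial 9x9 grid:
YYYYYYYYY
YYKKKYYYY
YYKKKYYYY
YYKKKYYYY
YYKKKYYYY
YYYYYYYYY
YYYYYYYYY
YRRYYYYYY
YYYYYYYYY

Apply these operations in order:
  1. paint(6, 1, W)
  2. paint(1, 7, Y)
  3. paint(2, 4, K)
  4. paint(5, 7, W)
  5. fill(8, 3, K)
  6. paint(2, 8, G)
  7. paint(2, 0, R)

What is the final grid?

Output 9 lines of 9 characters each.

Answer: KKKKKKKKK
KKKKKKKKK
RKKKKKKKG
KKKKKKKKK
KKKKKKKKK
KKKKKKKWK
KWKKKKKKK
KRRKKKKKK
KKKKKKKKK

Derivation:
After op 1 paint(6,1,W):
YYYYYYYYY
YYKKKYYYY
YYKKKYYYY
YYKKKYYYY
YYKKKYYYY
YYYYYYYYY
YWYYYYYYY
YRRYYYYYY
YYYYYYYYY
After op 2 paint(1,7,Y):
YYYYYYYYY
YYKKKYYYY
YYKKKYYYY
YYKKKYYYY
YYKKKYYYY
YYYYYYYYY
YWYYYYYYY
YRRYYYYYY
YYYYYYYYY
After op 3 paint(2,4,K):
YYYYYYYYY
YYKKKYYYY
YYKKKYYYY
YYKKKYYYY
YYKKKYYYY
YYYYYYYYY
YWYYYYYYY
YRRYYYYYY
YYYYYYYYY
After op 4 paint(5,7,W):
YYYYYYYYY
YYKKKYYYY
YYKKKYYYY
YYKKKYYYY
YYKKKYYYY
YYYYYYYWY
YWYYYYYYY
YRRYYYYYY
YYYYYYYYY
After op 5 fill(8,3,K) [65 cells changed]:
KKKKKKKKK
KKKKKKKKK
KKKKKKKKK
KKKKKKKKK
KKKKKKKKK
KKKKKKKWK
KWKKKKKKK
KRRKKKKKK
KKKKKKKKK
After op 6 paint(2,8,G):
KKKKKKKKK
KKKKKKKKK
KKKKKKKKG
KKKKKKKKK
KKKKKKKKK
KKKKKKKWK
KWKKKKKKK
KRRKKKKKK
KKKKKKKKK
After op 7 paint(2,0,R):
KKKKKKKKK
KKKKKKKKK
RKKKKKKKG
KKKKKKKKK
KKKKKKKKK
KKKKKKKWK
KWKKKKKKK
KRRKKKKKK
KKKKKKKKK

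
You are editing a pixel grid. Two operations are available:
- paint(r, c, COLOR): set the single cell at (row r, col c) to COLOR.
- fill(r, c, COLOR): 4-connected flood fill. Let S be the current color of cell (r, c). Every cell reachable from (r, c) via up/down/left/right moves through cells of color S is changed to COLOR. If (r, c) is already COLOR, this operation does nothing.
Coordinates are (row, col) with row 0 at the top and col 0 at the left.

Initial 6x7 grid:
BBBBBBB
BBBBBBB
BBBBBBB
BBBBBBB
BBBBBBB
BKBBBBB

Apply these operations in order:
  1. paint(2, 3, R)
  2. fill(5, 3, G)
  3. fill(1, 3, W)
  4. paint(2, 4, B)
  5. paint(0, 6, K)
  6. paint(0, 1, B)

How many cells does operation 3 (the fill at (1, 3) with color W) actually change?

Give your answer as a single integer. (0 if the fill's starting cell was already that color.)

Answer: 40

Derivation:
After op 1 paint(2,3,R):
BBBBBBB
BBBBBBB
BBBRBBB
BBBBBBB
BBBBBBB
BKBBBBB
After op 2 fill(5,3,G) [40 cells changed]:
GGGGGGG
GGGGGGG
GGGRGGG
GGGGGGG
GGGGGGG
GKGGGGG
After op 3 fill(1,3,W) [40 cells changed]:
WWWWWWW
WWWWWWW
WWWRWWW
WWWWWWW
WWWWWWW
WKWWWWW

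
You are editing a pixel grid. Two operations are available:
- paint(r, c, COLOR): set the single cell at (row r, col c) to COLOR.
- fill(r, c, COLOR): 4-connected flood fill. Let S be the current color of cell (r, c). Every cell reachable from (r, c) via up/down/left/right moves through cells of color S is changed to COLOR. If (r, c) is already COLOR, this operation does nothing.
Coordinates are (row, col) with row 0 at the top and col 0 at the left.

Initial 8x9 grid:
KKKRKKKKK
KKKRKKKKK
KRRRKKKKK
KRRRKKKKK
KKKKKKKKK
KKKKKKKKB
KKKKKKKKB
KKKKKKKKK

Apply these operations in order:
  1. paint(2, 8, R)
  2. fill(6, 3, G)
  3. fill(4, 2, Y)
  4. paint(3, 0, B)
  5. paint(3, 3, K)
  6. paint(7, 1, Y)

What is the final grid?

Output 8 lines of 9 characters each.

After op 1 paint(2,8,R):
KKKRKKKKK
KKKRKKKKK
KRRRKKKKR
KRRRKKKKK
KKKKKKKKK
KKKKKKKKB
KKKKKKKKB
KKKKKKKKK
After op 2 fill(6,3,G) [61 cells changed]:
GGGRGGGGG
GGGRGGGGG
GRRRGGGGR
GRRRGGGGG
GGGGGGGGG
GGGGGGGGB
GGGGGGGGB
GGGGGGGGG
After op 3 fill(4,2,Y) [61 cells changed]:
YYYRYYYYY
YYYRYYYYY
YRRRYYYYR
YRRRYYYYY
YYYYYYYYY
YYYYYYYYB
YYYYYYYYB
YYYYYYYYY
After op 4 paint(3,0,B):
YYYRYYYYY
YYYRYYYYY
YRRRYYYYR
BRRRYYYYY
YYYYYYYYY
YYYYYYYYB
YYYYYYYYB
YYYYYYYYY
After op 5 paint(3,3,K):
YYYRYYYYY
YYYRYYYYY
YRRRYYYYR
BRRKYYYYY
YYYYYYYYY
YYYYYYYYB
YYYYYYYYB
YYYYYYYYY
After op 6 paint(7,1,Y):
YYYRYYYYY
YYYRYYYYY
YRRRYYYYR
BRRKYYYYY
YYYYYYYYY
YYYYYYYYB
YYYYYYYYB
YYYYYYYYY

Answer: YYYRYYYYY
YYYRYYYYY
YRRRYYYYR
BRRKYYYYY
YYYYYYYYY
YYYYYYYYB
YYYYYYYYB
YYYYYYYYY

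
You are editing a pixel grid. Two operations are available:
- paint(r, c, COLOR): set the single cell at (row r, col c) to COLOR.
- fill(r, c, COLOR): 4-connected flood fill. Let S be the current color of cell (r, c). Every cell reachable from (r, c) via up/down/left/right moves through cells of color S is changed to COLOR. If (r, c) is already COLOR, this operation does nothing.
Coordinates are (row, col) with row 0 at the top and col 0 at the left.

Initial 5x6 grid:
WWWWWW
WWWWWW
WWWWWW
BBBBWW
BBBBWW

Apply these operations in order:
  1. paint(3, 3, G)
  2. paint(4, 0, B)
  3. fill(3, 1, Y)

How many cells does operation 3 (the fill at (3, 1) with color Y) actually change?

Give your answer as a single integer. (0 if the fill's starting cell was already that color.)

After op 1 paint(3,3,G):
WWWWWW
WWWWWW
WWWWWW
BBBGWW
BBBBWW
After op 2 paint(4,0,B):
WWWWWW
WWWWWW
WWWWWW
BBBGWW
BBBBWW
After op 3 fill(3,1,Y) [7 cells changed]:
WWWWWW
WWWWWW
WWWWWW
YYYGWW
YYYYWW

Answer: 7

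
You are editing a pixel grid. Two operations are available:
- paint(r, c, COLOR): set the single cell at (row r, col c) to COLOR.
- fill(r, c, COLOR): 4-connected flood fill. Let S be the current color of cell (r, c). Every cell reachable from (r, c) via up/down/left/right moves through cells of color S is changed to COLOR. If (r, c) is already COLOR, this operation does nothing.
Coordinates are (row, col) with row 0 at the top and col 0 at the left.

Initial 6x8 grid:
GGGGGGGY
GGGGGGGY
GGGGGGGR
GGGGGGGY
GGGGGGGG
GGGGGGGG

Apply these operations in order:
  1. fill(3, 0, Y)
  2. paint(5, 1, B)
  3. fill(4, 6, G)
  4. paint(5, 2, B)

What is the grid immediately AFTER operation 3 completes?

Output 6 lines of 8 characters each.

After op 1 fill(3,0,Y) [44 cells changed]:
YYYYYYYY
YYYYYYYY
YYYYYYYR
YYYYYYYY
YYYYYYYY
YYYYYYYY
After op 2 paint(5,1,B):
YYYYYYYY
YYYYYYYY
YYYYYYYR
YYYYYYYY
YYYYYYYY
YBYYYYYY
After op 3 fill(4,6,G) [46 cells changed]:
GGGGGGGG
GGGGGGGG
GGGGGGGR
GGGGGGGG
GGGGGGGG
GBGGGGGG

Answer: GGGGGGGG
GGGGGGGG
GGGGGGGR
GGGGGGGG
GGGGGGGG
GBGGGGGG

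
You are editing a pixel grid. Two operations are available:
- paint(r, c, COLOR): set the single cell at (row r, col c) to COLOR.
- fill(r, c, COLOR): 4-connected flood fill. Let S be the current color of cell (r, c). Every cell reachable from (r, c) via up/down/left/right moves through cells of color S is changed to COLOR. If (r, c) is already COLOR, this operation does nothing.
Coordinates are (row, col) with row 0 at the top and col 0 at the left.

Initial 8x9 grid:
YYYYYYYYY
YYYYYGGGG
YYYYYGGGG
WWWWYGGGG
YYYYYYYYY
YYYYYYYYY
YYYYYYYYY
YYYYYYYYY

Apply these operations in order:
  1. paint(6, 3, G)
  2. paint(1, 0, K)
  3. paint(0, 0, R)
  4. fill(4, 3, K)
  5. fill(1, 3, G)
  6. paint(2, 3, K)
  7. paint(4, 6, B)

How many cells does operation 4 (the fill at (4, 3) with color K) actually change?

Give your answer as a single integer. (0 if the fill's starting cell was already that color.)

After op 1 paint(6,3,G):
YYYYYYYYY
YYYYYGGGG
YYYYYGGGG
WWWWYGGGG
YYYYYYYYY
YYYYYYYYY
YYYGYYYYY
YYYYYYYYY
After op 2 paint(1,0,K):
YYYYYYYYY
KYYYYGGGG
YYYYYGGGG
WWWWYGGGG
YYYYYYYYY
YYYYYYYYY
YYYGYYYYY
YYYYYYYYY
After op 3 paint(0,0,R):
RYYYYYYYY
KYYYYGGGG
YYYYYGGGG
WWWWYGGGG
YYYYYYYYY
YYYYYYYYY
YYYGYYYYY
YYYYYYYYY
After op 4 fill(4,3,K) [53 cells changed]:
RKKKKKKKK
KKKKKGGGG
KKKKKGGGG
WWWWKGGGG
KKKKKKKKK
KKKKKKKKK
KKKGKKKKK
KKKKKKKKK

Answer: 53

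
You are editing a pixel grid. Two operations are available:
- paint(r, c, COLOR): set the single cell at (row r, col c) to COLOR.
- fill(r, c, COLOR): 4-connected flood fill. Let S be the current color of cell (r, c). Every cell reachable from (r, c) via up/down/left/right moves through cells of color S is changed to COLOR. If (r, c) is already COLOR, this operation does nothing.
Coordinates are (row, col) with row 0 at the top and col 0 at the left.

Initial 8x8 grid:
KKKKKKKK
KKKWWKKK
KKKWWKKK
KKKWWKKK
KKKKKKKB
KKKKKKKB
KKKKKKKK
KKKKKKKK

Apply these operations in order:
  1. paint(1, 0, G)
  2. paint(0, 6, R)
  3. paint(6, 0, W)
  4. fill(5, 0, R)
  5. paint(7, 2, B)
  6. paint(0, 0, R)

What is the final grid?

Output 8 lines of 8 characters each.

Answer: RRRRRRRR
GRRWWRRR
RRRWWRRR
RRRWWRRR
RRRRRRRB
RRRRRRRB
WRRRRRRR
RRBRRRRR

Derivation:
After op 1 paint(1,0,G):
KKKKKKKK
GKKWWKKK
KKKWWKKK
KKKWWKKK
KKKKKKKB
KKKKKKKB
KKKKKKKK
KKKKKKKK
After op 2 paint(0,6,R):
KKKKKKRK
GKKWWKKK
KKKWWKKK
KKKWWKKK
KKKKKKKB
KKKKKKKB
KKKKKKKK
KKKKKKKK
After op 3 paint(6,0,W):
KKKKKKRK
GKKWWKKK
KKKWWKKK
KKKWWKKK
KKKKKKKB
KKKKKKKB
WKKKKKKK
KKKKKKKK
After op 4 fill(5,0,R) [53 cells changed]:
RRRRRRRR
GRRWWRRR
RRRWWRRR
RRRWWRRR
RRRRRRRB
RRRRRRRB
WRRRRRRR
RRRRRRRR
After op 5 paint(7,2,B):
RRRRRRRR
GRRWWRRR
RRRWWRRR
RRRWWRRR
RRRRRRRB
RRRRRRRB
WRRRRRRR
RRBRRRRR
After op 6 paint(0,0,R):
RRRRRRRR
GRRWWRRR
RRRWWRRR
RRRWWRRR
RRRRRRRB
RRRRRRRB
WRRRRRRR
RRBRRRRR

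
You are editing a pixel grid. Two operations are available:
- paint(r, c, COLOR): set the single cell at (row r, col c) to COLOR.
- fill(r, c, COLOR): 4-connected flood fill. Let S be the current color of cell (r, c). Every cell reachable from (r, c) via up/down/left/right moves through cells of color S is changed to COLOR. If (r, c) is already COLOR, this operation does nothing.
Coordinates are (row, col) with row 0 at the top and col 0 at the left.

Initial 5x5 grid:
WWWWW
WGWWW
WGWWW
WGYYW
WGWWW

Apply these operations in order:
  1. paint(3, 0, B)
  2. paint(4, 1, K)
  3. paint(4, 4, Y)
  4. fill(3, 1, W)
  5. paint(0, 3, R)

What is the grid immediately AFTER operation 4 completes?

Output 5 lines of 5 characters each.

Answer: WWWWW
WWWWW
WWWWW
BWYYW
WKWWY

Derivation:
After op 1 paint(3,0,B):
WWWWW
WGWWW
WGWWW
BGYYW
WGWWW
After op 2 paint(4,1,K):
WWWWW
WGWWW
WGWWW
BGYYW
WKWWW
After op 3 paint(4,4,Y):
WWWWW
WGWWW
WGWWW
BGYYW
WKWWY
After op 4 fill(3,1,W) [3 cells changed]:
WWWWW
WWWWW
WWWWW
BWYYW
WKWWY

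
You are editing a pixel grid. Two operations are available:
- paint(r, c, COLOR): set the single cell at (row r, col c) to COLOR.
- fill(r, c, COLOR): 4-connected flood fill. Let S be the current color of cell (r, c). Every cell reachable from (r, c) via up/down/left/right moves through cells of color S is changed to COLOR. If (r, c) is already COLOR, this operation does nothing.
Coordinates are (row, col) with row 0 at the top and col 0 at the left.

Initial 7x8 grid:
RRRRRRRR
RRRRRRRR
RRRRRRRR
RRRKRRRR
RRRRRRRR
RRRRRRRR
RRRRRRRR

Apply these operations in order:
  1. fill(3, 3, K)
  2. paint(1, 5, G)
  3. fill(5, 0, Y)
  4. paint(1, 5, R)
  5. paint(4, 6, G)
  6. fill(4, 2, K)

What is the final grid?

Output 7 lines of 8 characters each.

Answer: KKKKKKKK
KKKKKRKK
KKKKKKKK
KKKKKKKK
KKKKKKGK
KKKKKKKK
KKKKKKKK

Derivation:
After op 1 fill(3,3,K) [0 cells changed]:
RRRRRRRR
RRRRRRRR
RRRRRRRR
RRRKRRRR
RRRRRRRR
RRRRRRRR
RRRRRRRR
After op 2 paint(1,5,G):
RRRRRRRR
RRRRRGRR
RRRRRRRR
RRRKRRRR
RRRRRRRR
RRRRRRRR
RRRRRRRR
After op 3 fill(5,0,Y) [54 cells changed]:
YYYYYYYY
YYYYYGYY
YYYYYYYY
YYYKYYYY
YYYYYYYY
YYYYYYYY
YYYYYYYY
After op 4 paint(1,5,R):
YYYYYYYY
YYYYYRYY
YYYYYYYY
YYYKYYYY
YYYYYYYY
YYYYYYYY
YYYYYYYY
After op 5 paint(4,6,G):
YYYYYYYY
YYYYYRYY
YYYYYYYY
YYYKYYYY
YYYYYYGY
YYYYYYYY
YYYYYYYY
After op 6 fill(4,2,K) [53 cells changed]:
KKKKKKKK
KKKKKRKK
KKKKKKKK
KKKKKKKK
KKKKKKGK
KKKKKKKK
KKKKKKKK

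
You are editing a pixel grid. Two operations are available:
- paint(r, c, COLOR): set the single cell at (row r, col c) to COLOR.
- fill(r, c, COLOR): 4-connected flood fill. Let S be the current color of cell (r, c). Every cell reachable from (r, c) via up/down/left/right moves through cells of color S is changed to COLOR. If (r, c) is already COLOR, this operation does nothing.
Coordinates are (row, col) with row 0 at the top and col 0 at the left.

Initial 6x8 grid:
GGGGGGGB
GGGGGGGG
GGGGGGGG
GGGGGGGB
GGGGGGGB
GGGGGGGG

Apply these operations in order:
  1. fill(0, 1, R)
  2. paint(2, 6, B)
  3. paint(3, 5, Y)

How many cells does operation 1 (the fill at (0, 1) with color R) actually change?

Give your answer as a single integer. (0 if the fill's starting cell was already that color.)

After op 1 fill(0,1,R) [45 cells changed]:
RRRRRRRB
RRRRRRRR
RRRRRRRR
RRRRRRRB
RRRRRRRB
RRRRRRRR

Answer: 45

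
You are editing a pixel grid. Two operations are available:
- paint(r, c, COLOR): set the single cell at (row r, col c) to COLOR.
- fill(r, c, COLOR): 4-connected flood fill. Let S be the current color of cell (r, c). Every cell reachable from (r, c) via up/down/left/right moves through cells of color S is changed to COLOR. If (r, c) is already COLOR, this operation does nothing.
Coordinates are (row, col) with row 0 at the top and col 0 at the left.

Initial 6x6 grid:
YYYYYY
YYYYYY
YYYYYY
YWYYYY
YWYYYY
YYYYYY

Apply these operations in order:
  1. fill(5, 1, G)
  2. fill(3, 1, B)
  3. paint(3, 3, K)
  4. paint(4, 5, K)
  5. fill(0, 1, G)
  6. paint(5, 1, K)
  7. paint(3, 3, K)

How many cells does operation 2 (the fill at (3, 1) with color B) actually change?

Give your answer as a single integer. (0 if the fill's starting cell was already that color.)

Answer: 2

Derivation:
After op 1 fill(5,1,G) [34 cells changed]:
GGGGGG
GGGGGG
GGGGGG
GWGGGG
GWGGGG
GGGGGG
After op 2 fill(3,1,B) [2 cells changed]:
GGGGGG
GGGGGG
GGGGGG
GBGGGG
GBGGGG
GGGGGG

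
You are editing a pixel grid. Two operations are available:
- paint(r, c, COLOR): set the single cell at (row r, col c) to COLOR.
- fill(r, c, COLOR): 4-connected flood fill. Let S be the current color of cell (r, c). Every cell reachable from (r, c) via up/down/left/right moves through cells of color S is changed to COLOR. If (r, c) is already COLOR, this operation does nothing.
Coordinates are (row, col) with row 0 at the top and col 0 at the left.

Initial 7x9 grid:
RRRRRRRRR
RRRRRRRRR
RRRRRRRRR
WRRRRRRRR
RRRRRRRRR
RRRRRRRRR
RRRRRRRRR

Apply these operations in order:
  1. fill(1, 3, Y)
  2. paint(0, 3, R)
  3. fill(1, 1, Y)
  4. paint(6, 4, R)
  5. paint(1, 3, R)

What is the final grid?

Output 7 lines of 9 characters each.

Answer: YYYRYYYYY
YYYRYYYYY
YYYYYYYYY
WYYYYYYYY
YYYYYYYYY
YYYYYYYYY
YYYYRYYYY

Derivation:
After op 1 fill(1,3,Y) [62 cells changed]:
YYYYYYYYY
YYYYYYYYY
YYYYYYYYY
WYYYYYYYY
YYYYYYYYY
YYYYYYYYY
YYYYYYYYY
After op 2 paint(0,3,R):
YYYRYYYYY
YYYYYYYYY
YYYYYYYYY
WYYYYYYYY
YYYYYYYYY
YYYYYYYYY
YYYYYYYYY
After op 3 fill(1,1,Y) [0 cells changed]:
YYYRYYYYY
YYYYYYYYY
YYYYYYYYY
WYYYYYYYY
YYYYYYYYY
YYYYYYYYY
YYYYYYYYY
After op 4 paint(6,4,R):
YYYRYYYYY
YYYYYYYYY
YYYYYYYYY
WYYYYYYYY
YYYYYYYYY
YYYYYYYYY
YYYYRYYYY
After op 5 paint(1,3,R):
YYYRYYYYY
YYYRYYYYY
YYYYYYYYY
WYYYYYYYY
YYYYYYYYY
YYYYYYYYY
YYYYRYYYY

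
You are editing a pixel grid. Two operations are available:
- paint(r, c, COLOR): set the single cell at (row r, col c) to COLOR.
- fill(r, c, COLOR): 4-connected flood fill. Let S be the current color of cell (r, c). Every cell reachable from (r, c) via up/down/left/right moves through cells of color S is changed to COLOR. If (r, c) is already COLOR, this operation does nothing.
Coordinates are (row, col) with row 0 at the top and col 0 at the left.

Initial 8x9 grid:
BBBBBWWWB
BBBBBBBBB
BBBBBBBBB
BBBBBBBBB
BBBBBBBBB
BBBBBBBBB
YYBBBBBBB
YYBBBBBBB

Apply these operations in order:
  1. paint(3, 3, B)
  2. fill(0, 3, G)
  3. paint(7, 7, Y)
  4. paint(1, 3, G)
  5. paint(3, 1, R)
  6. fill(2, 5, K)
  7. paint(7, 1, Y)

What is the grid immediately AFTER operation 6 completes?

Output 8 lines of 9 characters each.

After op 1 paint(3,3,B):
BBBBBWWWB
BBBBBBBBB
BBBBBBBBB
BBBBBBBBB
BBBBBBBBB
BBBBBBBBB
YYBBBBBBB
YYBBBBBBB
After op 2 fill(0,3,G) [65 cells changed]:
GGGGGWWWG
GGGGGGGGG
GGGGGGGGG
GGGGGGGGG
GGGGGGGGG
GGGGGGGGG
YYGGGGGGG
YYGGGGGGG
After op 3 paint(7,7,Y):
GGGGGWWWG
GGGGGGGGG
GGGGGGGGG
GGGGGGGGG
GGGGGGGGG
GGGGGGGGG
YYGGGGGGG
YYGGGGGYG
After op 4 paint(1,3,G):
GGGGGWWWG
GGGGGGGGG
GGGGGGGGG
GGGGGGGGG
GGGGGGGGG
GGGGGGGGG
YYGGGGGGG
YYGGGGGYG
After op 5 paint(3,1,R):
GGGGGWWWG
GGGGGGGGG
GGGGGGGGG
GRGGGGGGG
GGGGGGGGG
GGGGGGGGG
YYGGGGGGG
YYGGGGGYG
After op 6 fill(2,5,K) [63 cells changed]:
KKKKKWWWK
KKKKKKKKK
KKKKKKKKK
KRKKKKKKK
KKKKKKKKK
KKKKKKKKK
YYKKKKKKK
YYKKKKKYK

Answer: KKKKKWWWK
KKKKKKKKK
KKKKKKKKK
KRKKKKKKK
KKKKKKKKK
KKKKKKKKK
YYKKKKKKK
YYKKKKKYK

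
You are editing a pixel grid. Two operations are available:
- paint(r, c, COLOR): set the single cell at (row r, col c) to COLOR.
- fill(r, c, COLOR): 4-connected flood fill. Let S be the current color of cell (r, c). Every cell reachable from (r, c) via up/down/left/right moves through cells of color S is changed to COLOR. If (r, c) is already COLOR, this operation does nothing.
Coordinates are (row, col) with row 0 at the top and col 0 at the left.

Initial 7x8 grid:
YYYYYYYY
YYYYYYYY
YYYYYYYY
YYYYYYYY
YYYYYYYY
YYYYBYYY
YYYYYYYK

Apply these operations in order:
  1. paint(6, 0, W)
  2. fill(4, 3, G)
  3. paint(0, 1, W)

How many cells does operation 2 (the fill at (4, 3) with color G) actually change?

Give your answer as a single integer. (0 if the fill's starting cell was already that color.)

Answer: 53

Derivation:
After op 1 paint(6,0,W):
YYYYYYYY
YYYYYYYY
YYYYYYYY
YYYYYYYY
YYYYYYYY
YYYYBYYY
WYYYYYYK
After op 2 fill(4,3,G) [53 cells changed]:
GGGGGGGG
GGGGGGGG
GGGGGGGG
GGGGGGGG
GGGGGGGG
GGGGBGGG
WGGGGGGK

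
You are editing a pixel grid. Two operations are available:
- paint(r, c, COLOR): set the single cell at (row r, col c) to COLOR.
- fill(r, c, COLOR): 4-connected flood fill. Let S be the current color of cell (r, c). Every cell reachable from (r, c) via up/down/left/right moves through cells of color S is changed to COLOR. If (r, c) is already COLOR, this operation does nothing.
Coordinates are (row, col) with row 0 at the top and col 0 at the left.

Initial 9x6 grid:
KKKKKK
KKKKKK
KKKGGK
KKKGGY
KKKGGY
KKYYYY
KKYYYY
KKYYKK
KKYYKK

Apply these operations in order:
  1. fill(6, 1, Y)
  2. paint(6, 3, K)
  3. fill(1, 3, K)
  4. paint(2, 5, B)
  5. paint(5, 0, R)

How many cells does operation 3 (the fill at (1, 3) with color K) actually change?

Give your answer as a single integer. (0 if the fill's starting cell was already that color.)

After op 1 fill(6,1,Y) [30 cells changed]:
YYYYYY
YYYYYY
YYYGGY
YYYGGY
YYYGGY
YYYYYY
YYYYYY
YYYYKK
YYYYKK
After op 2 paint(6,3,K):
YYYYYY
YYYYYY
YYYGGY
YYYGGY
YYYGGY
YYYYYY
YYYKYY
YYYYKK
YYYYKK
After op 3 fill(1,3,K) [43 cells changed]:
KKKKKK
KKKKKK
KKKGGK
KKKGGK
KKKGGK
KKKKKK
KKKKKK
KKKKKK
KKKKKK

Answer: 43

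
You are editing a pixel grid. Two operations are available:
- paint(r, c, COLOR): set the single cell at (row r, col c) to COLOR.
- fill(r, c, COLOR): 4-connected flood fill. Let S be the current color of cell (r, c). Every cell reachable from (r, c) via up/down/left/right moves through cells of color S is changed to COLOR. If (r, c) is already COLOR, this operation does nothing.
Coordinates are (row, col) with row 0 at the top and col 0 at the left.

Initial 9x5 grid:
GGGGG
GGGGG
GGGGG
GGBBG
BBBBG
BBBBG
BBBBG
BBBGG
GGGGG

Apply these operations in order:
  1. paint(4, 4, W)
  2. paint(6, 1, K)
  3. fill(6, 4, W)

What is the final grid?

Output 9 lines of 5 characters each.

Answer: GGGGG
GGGGG
GGGGG
GGBBG
BBBBW
BBBBW
BKBBW
BBBWW
WWWWW

Derivation:
After op 1 paint(4,4,W):
GGGGG
GGGGG
GGGGG
GGBBG
BBBBW
BBBBG
BBBBG
BBBGG
GGGGG
After op 2 paint(6,1,K):
GGGGG
GGGGG
GGGGG
GGBBG
BBBBW
BBBBG
BKBBG
BBBGG
GGGGG
After op 3 fill(6,4,W) [9 cells changed]:
GGGGG
GGGGG
GGGGG
GGBBG
BBBBW
BBBBW
BKBBW
BBBWW
WWWWW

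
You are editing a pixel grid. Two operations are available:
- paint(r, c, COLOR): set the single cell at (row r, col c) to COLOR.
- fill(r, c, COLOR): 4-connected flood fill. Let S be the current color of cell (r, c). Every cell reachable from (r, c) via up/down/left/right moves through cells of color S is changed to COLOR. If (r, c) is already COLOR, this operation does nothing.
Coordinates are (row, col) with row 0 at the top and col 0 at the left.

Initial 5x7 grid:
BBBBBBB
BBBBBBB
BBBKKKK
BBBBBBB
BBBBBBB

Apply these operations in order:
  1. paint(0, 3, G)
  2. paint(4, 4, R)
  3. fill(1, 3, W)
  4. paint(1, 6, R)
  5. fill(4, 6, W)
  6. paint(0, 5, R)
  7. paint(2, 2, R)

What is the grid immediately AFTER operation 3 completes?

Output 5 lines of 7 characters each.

Answer: WWWGWWW
WWWWWWW
WWWKKKK
WWWWWWW
WWWWRWW

Derivation:
After op 1 paint(0,3,G):
BBBGBBB
BBBBBBB
BBBKKKK
BBBBBBB
BBBBBBB
After op 2 paint(4,4,R):
BBBGBBB
BBBBBBB
BBBKKKK
BBBBBBB
BBBBRBB
After op 3 fill(1,3,W) [29 cells changed]:
WWWGWWW
WWWWWWW
WWWKKKK
WWWWWWW
WWWWRWW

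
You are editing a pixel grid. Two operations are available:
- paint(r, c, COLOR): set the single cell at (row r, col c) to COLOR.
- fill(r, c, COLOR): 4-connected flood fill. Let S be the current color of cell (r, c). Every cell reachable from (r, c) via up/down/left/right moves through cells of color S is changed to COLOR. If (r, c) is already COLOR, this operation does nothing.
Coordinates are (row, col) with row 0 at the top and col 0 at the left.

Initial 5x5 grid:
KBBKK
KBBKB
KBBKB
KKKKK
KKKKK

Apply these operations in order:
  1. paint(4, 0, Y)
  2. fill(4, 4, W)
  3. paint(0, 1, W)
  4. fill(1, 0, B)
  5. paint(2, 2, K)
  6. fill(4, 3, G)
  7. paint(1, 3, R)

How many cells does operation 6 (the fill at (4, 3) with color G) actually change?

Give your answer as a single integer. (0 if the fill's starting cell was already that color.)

Answer: 23

Derivation:
After op 1 paint(4,0,Y):
KBBKK
KBBKB
KBBKB
KKKKK
YKKKK
After op 2 fill(4,4,W) [16 cells changed]:
WBBWW
WBBWB
WBBWB
WWWWW
YWWWW
After op 3 paint(0,1,W):
WWBWW
WBBWB
WBBWB
WWWWW
YWWWW
After op 4 fill(1,0,B) [17 cells changed]:
BBBBB
BBBBB
BBBBB
BBBBB
YBBBB
After op 5 paint(2,2,K):
BBBBB
BBBBB
BBKBB
BBBBB
YBBBB
After op 6 fill(4,3,G) [23 cells changed]:
GGGGG
GGGGG
GGKGG
GGGGG
YGGGG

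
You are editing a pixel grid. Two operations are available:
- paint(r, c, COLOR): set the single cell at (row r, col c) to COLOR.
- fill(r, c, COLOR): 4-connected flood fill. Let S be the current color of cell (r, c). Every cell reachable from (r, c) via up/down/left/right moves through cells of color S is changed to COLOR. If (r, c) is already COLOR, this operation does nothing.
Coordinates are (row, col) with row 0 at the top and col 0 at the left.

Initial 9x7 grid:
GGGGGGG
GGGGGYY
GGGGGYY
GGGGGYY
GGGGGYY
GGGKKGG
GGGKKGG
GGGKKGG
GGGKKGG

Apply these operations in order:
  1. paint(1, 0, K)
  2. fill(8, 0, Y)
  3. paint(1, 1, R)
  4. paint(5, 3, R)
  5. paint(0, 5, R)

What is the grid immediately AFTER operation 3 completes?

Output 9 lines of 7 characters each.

Answer: YYYYYYY
KRYYYYY
YYYYYYY
YYYYYYY
YYYYYYY
YYYKKGG
YYYKKGG
YYYKKGG
YYYKKGG

Derivation:
After op 1 paint(1,0,K):
GGGGGGG
KGGGGYY
GGGGGYY
GGGGGYY
GGGGGYY
GGGKKGG
GGGKKGG
GGGKKGG
GGGKKGG
After op 2 fill(8,0,Y) [38 cells changed]:
YYYYYYY
KYYYYYY
YYYYYYY
YYYYYYY
YYYYYYY
YYYKKGG
YYYKKGG
YYYKKGG
YYYKKGG
After op 3 paint(1,1,R):
YYYYYYY
KRYYYYY
YYYYYYY
YYYYYYY
YYYYYYY
YYYKKGG
YYYKKGG
YYYKKGG
YYYKKGG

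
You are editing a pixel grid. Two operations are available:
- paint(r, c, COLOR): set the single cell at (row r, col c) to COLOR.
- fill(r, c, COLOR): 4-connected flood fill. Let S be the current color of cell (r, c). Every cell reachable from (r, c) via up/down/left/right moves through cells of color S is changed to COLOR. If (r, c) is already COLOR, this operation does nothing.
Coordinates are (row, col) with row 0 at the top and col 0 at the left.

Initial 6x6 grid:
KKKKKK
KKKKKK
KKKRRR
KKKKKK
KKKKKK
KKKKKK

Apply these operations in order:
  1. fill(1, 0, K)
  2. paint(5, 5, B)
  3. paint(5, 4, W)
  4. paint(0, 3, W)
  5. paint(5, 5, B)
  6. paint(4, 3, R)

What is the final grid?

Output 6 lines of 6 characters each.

After op 1 fill(1,0,K) [0 cells changed]:
KKKKKK
KKKKKK
KKKRRR
KKKKKK
KKKKKK
KKKKKK
After op 2 paint(5,5,B):
KKKKKK
KKKKKK
KKKRRR
KKKKKK
KKKKKK
KKKKKB
After op 3 paint(5,4,W):
KKKKKK
KKKKKK
KKKRRR
KKKKKK
KKKKKK
KKKKWB
After op 4 paint(0,3,W):
KKKWKK
KKKKKK
KKKRRR
KKKKKK
KKKKKK
KKKKWB
After op 5 paint(5,5,B):
KKKWKK
KKKKKK
KKKRRR
KKKKKK
KKKKKK
KKKKWB
After op 6 paint(4,3,R):
KKKWKK
KKKKKK
KKKRRR
KKKKKK
KKKRKK
KKKKWB

Answer: KKKWKK
KKKKKK
KKKRRR
KKKKKK
KKKRKK
KKKKWB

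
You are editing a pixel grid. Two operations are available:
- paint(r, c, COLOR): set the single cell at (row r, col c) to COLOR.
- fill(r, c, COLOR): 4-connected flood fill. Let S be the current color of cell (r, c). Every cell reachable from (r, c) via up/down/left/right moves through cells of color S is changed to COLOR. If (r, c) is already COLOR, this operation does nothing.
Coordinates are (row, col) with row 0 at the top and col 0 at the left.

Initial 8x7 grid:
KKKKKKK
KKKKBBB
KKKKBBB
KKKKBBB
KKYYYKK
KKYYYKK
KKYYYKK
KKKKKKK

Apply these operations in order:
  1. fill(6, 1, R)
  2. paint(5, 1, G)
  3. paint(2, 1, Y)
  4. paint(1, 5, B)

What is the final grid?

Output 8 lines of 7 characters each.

Answer: RRRRRRR
RRRRBBB
RYRRBBB
RRRRBBB
RRYYYRR
RGYYYRR
RRYYYRR
RRRRRRR

Derivation:
After op 1 fill(6,1,R) [38 cells changed]:
RRRRRRR
RRRRBBB
RRRRBBB
RRRRBBB
RRYYYRR
RRYYYRR
RRYYYRR
RRRRRRR
After op 2 paint(5,1,G):
RRRRRRR
RRRRBBB
RRRRBBB
RRRRBBB
RRYYYRR
RGYYYRR
RRYYYRR
RRRRRRR
After op 3 paint(2,1,Y):
RRRRRRR
RRRRBBB
RYRRBBB
RRRRBBB
RRYYYRR
RGYYYRR
RRYYYRR
RRRRRRR
After op 4 paint(1,5,B):
RRRRRRR
RRRRBBB
RYRRBBB
RRRRBBB
RRYYYRR
RGYYYRR
RRYYYRR
RRRRRRR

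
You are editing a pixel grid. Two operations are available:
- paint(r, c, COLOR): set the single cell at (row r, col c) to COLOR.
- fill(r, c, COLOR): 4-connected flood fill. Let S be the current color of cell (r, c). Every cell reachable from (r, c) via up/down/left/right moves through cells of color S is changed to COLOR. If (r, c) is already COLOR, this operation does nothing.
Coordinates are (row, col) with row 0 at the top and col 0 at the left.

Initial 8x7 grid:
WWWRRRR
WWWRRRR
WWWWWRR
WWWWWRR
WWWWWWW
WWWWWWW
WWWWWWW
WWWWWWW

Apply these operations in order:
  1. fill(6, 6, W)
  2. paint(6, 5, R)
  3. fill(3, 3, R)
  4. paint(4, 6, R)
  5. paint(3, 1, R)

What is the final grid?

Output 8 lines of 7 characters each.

Answer: RRRRRRR
RRRRRRR
RRRRRRR
RRRRRRR
RRRRRRR
RRRRRRR
RRRRRRR
RRRRRRR

Derivation:
After op 1 fill(6,6,W) [0 cells changed]:
WWWRRRR
WWWRRRR
WWWWWRR
WWWWWRR
WWWWWWW
WWWWWWW
WWWWWWW
WWWWWWW
After op 2 paint(6,5,R):
WWWRRRR
WWWRRRR
WWWWWRR
WWWWWRR
WWWWWWW
WWWWWWW
WWWWWRW
WWWWWWW
After op 3 fill(3,3,R) [43 cells changed]:
RRRRRRR
RRRRRRR
RRRRRRR
RRRRRRR
RRRRRRR
RRRRRRR
RRRRRRR
RRRRRRR
After op 4 paint(4,6,R):
RRRRRRR
RRRRRRR
RRRRRRR
RRRRRRR
RRRRRRR
RRRRRRR
RRRRRRR
RRRRRRR
After op 5 paint(3,1,R):
RRRRRRR
RRRRRRR
RRRRRRR
RRRRRRR
RRRRRRR
RRRRRRR
RRRRRRR
RRRRRRR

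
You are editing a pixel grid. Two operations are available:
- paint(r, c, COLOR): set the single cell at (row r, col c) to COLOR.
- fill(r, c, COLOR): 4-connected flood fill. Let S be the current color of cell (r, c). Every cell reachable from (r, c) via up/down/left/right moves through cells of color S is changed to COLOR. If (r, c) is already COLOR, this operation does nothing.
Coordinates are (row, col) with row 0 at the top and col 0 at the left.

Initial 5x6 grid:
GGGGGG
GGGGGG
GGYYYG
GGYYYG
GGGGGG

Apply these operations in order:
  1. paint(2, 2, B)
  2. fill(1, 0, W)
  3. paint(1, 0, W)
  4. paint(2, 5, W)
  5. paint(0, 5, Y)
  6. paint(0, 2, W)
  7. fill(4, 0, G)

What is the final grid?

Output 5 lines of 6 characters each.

After op 1 paint(2,2,B):
GGGGGG
GGGGGG
GGBYYG
GGYYYG
GGGGGG
After op 2 fill(1,0,W) [24 cells changed]:
WWWWWW
WWWWWW
WWBYYW
WWYYYW
WWWWWW
After op 3 paint(1,0,W):
WWWWWW
WWWWWW
WWBYYW
WWYYYW
WWWWWW
After op 4 paint(2,5,W):
WWWWWW
WWWWWW
WWBYYW
WWYYYW
WWWWWW
After op 5 paint(0,5,Y):
WWWWWY
WWWWWW
WWBYYW
WWYYYW
WWWWWW
After op 6 paint(0,2,W):
WWWWWY
WWWWWW
WWBYYW
WWYYYW
WWWWWW
After op 7 fill(4,0,G) [23 cells changed]:
GGGGGY
GGGGGG
GGBYYG
GGYYYG
GGGGGG

Answer: GGGGGY
GGGGGG
GGBYYG
GGYYYG
GGGGGG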